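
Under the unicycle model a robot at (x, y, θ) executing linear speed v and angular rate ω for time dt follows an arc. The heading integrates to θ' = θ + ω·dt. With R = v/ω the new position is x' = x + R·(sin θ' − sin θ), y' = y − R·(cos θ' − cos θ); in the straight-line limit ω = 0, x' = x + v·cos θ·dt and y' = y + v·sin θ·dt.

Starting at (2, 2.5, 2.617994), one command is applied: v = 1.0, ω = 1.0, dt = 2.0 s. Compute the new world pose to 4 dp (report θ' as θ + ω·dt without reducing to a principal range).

(0.5045, 1.7282, 4.6180)

θ' = 2.6180 + 1.0·2.0 = 4.6180
R = v/ω = 1.0/1.0 = 1.0000
x' = 2 + 1.0000·(sin 4.6180 − sin 2.6180) = 0.5045
y' = 2.5 − 1.0000·(cos 4.6180 − cos 2.6180) = 1.7282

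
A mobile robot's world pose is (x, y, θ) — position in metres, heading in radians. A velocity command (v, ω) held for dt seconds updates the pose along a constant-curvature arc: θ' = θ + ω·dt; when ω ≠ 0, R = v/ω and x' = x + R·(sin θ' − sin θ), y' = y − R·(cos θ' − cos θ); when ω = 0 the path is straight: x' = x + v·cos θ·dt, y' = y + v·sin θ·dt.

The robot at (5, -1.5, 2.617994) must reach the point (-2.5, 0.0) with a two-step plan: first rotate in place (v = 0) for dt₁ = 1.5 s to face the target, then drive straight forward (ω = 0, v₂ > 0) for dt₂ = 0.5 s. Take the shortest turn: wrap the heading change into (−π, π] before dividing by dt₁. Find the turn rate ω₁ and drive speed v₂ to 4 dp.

heading to target = atan2(0−-1.5, -2.5−5) = 2.9442
Δθ = wrap(2.9442 − 2.6180) = 0.3262; ω₁ = Δθ/dt₁ = 0.2175
distance = √((-2.5−5)² + (0−-1.5)²) = 7.6485; v₂ = distance/dt₂ = 15.2971

ω₁ = 0.2175, v₂ = 15.2971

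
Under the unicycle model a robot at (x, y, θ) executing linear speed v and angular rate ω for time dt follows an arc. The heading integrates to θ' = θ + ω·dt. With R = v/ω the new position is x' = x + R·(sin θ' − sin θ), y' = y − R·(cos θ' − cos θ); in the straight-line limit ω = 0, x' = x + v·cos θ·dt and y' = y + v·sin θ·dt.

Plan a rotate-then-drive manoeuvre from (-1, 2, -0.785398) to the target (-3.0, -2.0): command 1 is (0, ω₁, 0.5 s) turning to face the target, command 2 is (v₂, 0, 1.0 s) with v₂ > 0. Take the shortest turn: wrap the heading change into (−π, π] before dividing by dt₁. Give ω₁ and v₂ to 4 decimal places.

heading to target = atan2(-2−2, -3−-1) = -2.0344
Δθ = wrap(-2.0344 − -0.7854) = -1.2490; ω₁ = Δθ/dt₁ = -2.4981
distance = √((-3−-1)² + (-2−2)²) = 4.4721; v₂ = distance/dt₂ = 4.4721

ω₁ = -2.4981, v₂ = 4.4721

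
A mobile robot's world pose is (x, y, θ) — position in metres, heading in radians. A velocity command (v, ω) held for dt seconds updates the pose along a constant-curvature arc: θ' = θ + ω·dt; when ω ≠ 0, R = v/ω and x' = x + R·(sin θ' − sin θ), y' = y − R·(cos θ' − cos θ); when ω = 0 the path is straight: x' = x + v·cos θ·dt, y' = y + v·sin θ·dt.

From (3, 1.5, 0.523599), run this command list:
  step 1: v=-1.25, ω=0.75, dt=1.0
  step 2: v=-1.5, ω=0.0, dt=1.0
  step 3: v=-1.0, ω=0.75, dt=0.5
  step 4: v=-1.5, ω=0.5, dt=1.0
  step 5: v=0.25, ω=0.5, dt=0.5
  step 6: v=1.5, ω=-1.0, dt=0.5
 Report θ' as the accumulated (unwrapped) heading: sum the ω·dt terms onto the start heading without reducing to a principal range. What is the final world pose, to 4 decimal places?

step 1: θ'=1.2736 (R=-1.6667) → pose (2.2397, 0.5447, 1.2736)
step 2: θ'=1.2736 (straight) → pose (1.8005, -0.8895, 1.2736)
step 3: θ'=1.6486 (R=-1.3333) → pose (1.7461, -1.3836, 1.6486)
step 4: θ'=2.1486 (R=-3.0000) → pose (2.2240, -2.7890, 2.1486)
step 5: θ'=2.3986 (R=0.5000) → pose (2.1434, -2.6939, 2.3986)
step 6: θ'=1.8986 (R=-1.5000) → pose (1.7380, -2.0722, 1.8986)

(1.7380, -2.0722, 1.8986)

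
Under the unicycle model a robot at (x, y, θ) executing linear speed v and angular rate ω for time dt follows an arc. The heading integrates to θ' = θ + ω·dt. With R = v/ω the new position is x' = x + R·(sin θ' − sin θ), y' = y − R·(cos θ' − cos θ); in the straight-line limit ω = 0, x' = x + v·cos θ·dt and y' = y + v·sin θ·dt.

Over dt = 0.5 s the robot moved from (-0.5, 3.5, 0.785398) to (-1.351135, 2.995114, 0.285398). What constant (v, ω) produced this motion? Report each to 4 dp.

v = -2.0000, ω = -1.0000

Δθ = 0.285398 − 0.785398 = -0.500000
ω = Δθ/dt = -0.500000/0.5 = -1.0000
R = Δx/(sin θ' − sin θ) = 2.0000
v = R·ω = 2.0000·-1.0000 = -2.0000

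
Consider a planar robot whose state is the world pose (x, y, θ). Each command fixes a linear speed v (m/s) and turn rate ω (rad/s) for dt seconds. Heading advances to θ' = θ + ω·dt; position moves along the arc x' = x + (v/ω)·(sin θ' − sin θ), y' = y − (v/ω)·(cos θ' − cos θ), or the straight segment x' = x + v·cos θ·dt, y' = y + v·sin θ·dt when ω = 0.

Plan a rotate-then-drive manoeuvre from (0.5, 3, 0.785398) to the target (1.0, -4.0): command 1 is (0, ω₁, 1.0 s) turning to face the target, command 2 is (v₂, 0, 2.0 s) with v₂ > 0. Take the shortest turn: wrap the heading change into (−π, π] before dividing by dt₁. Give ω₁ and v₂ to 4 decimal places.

heading to target = atan2(-4−3, 1−0.5) = -1.4995
Δθ = wrap(-1.4995 − 0.7854) = -2.2849; ω₁ = Δθ/dt₁ = -2.2849
distance = √((1−0.5)² + (-4−3)²) = 7.0178; v₂ = distance/dt₂ = 3.5089

ω₁ = -2.2849, v₂ = 3.5089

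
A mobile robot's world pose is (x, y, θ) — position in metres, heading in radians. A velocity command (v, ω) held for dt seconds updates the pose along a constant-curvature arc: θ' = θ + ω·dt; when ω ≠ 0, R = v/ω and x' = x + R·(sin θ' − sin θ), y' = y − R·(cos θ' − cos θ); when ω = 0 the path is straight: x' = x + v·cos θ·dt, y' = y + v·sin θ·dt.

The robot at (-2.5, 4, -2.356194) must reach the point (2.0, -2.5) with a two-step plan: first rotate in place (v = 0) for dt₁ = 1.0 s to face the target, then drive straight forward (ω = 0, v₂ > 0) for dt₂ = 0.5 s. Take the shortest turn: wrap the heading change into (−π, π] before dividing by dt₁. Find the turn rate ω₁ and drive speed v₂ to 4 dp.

heading to target = atan2(-2.5−4, 2−-2.5) = -0.9653
Δθ = wrap(-0.9653 − -2.3562) = 1.3909; ω₁ = Δθ/dt₁ = 1.3909
distance = √((2−-2.5)² + (-2.5−4)²) = 7.9057; v₂ = distance/dt₂ = 15.8114

ω₁ = 1.3909, v₂ = 15.8114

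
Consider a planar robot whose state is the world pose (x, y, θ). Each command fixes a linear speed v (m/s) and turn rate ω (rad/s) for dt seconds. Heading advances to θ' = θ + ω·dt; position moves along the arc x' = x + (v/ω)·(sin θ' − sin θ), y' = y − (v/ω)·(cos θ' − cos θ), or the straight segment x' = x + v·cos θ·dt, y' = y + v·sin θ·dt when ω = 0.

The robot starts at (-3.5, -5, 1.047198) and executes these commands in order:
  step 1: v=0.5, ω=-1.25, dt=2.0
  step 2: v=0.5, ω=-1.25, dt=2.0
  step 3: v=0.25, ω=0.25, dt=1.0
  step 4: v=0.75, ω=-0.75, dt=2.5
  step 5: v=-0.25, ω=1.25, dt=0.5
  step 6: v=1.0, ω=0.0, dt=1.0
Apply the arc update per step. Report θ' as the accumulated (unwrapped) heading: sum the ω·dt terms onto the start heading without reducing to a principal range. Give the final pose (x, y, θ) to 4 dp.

step 1: θ'=-1.4528 (R=-0.4000) → pose (-2.7564, -5.1529, -1.4528)
step 2: θ'=-3.9528 (R=-0.4000) → pose (-3.4436, -5.4754, -3.9528)
step 3: θ'=-3.7028 (R=1.0000) → pose (-3.6365, -5.3175, -3.7028)
step 4: θ'=-5.5778 (R=-1.0000) → pose (-3.7527, -3.7095, -5.5778)
step 5: θ'=-4.9528 (R=-0.2000) → pose (-3.8172, -3.8141, -4.9528)
step 6: θ'=-4.9528 (straight) → pose (-3.5791, -2.8429, -4.9528)

(-3.5791, -2.8429, -4.9528)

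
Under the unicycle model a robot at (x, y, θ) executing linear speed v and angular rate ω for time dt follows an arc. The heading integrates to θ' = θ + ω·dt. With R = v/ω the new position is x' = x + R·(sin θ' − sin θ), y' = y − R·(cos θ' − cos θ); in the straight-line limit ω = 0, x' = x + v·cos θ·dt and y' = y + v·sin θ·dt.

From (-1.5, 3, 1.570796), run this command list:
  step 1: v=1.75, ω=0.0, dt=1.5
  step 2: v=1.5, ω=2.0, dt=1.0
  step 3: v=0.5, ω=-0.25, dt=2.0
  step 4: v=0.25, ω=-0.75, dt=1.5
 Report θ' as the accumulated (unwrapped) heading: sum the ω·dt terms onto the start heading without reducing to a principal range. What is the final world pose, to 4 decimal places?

step 1: θ'=1.5708 (straight) → pose (-1.5000, 5.6250, 1.5708)
step 2: θ'=3.5708 (R=0.7500) → pose (-2.5621, 6.3070, 3.5708)
step 3: θ'=3.0708 (R=-2.0000) → pose (-3.5359, 6.1306, 3.0708)
step 4: θ'=1.9458 (R=-0.3333) → pose (-3.8225, 6.3410, 1.9458)

(-3.8225, 6.3410, 1.9458)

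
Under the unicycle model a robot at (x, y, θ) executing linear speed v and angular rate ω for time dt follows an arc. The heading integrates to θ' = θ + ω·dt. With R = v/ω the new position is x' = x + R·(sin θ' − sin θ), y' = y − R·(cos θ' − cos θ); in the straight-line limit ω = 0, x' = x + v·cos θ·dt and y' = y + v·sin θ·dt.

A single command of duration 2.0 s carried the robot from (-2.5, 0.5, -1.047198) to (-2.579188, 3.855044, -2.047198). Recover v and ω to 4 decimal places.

v = -1.7500, ω = -0.5000

Δθ = -2.047198 − -1.047198 = -1.000000
ω = Δθ/dt = -1.000000/2.0 = -0.5000
R = −Δy/(cos θ' − cos θ) = 3.5000
v = R·ω = 3.5000·-0.5000 = -1.7500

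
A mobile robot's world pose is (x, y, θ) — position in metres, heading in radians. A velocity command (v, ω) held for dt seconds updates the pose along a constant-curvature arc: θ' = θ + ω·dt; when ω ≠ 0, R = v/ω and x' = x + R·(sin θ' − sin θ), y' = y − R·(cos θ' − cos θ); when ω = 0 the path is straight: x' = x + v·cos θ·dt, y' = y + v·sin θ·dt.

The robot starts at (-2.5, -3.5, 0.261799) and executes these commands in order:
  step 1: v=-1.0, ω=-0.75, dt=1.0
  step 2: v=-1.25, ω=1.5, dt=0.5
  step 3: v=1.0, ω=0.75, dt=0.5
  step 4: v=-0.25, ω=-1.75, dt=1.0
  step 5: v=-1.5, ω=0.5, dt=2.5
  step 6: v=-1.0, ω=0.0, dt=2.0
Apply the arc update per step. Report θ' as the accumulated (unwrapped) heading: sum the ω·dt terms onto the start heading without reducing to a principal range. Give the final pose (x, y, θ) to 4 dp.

step 1: θ'=-0.4882 (R=1.3333) → pose (-3.4705, -3.3897, -0.4882)
step 2: θ'=0.2618 (R=-0.8333) → pose (-4.0770, -3.3207, 0.2618)
step 3: θ'=0.6368 (R=1.3333) → pose (-3.6293, -3.1048, 0.6368)
step 4: θ'=-1.1132 (R=0.1429) → pose (-3.8424, -3.0531, -1.1132)
step 5: θ'=0.1368 (R=-3.0000) → pose (-6.9429, -1.4065, 0.1368)
step 6: θ'=0.1368 (straight) → pose (-8.9242, -1.6792, 0.1368)

(-8.9242, -1.6792, 0.1368)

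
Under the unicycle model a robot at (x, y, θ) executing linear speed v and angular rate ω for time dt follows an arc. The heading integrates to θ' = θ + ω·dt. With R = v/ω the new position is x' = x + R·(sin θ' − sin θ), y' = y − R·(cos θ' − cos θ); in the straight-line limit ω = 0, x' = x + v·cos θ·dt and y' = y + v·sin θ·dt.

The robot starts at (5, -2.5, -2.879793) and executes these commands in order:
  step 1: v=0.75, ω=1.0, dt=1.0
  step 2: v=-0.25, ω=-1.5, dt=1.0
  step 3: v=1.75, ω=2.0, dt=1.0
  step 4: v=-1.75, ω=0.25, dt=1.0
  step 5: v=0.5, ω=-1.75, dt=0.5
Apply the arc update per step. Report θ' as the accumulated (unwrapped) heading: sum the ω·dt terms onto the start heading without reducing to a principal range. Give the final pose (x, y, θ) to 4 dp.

(3.0706, -2.4846, -2.0048)

step 1: θ'=-1.8798 (R=0.7500) → pose (4.4796, -2.9964, -1.8798)
step 2: θ'=-3.3798 (R=0.1667) → pose (4.6777, -2.8851, -3.3798)
step 3: θ'=-1.3798 (R=0.8750) → pose (3.6122, -3.9015, -1.3798)
step 4: θ'=-1.1298 (R=-7.0000) → pose (3.0698, -2.2425, -1.1298)
step 5: θ'=-2.0048 (R=-0.2857) → pose (3.0706, -2.4846, -2.0048)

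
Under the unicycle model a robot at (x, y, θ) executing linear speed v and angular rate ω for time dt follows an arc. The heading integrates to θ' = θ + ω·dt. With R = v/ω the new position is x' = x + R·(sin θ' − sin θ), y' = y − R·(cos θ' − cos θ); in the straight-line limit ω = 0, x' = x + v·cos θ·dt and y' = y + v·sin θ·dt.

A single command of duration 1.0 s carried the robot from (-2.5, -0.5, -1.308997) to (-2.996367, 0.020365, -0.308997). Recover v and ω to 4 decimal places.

v = -0.7500, ω = 1.0000

Δθ = -0.308997 − -1.308997 = 1.000000
ω = Δθ/dt = 1.000000/1.0 = 1.0000
R = −Δy/(cos θ' − cos θ) = -0.7500
v = R·ω = -0.7500·1.0000 = -0.7500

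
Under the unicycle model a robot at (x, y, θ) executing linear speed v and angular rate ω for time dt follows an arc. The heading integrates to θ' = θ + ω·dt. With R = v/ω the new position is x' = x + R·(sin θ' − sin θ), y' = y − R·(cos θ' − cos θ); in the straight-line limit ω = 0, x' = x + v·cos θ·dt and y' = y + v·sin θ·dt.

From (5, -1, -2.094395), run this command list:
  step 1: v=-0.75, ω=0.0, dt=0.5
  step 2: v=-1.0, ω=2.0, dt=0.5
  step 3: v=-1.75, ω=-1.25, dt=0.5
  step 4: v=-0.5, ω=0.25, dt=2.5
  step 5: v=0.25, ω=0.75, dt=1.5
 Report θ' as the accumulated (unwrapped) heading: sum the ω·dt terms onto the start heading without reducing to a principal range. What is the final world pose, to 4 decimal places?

step 1: θ'=-2.0944 (straight) → pose (5.1875, -0.6752, -2.0944)
step 2: θ'=-1.0944 (R=-0.5000) → pose (5.1988, -0.1959, -1.0944)
step 3: θ'=-1.7194 (R=1.4000) → pose (5.0584, 0.6533, -1.7194)
step 4: θ'=-1.0944 (R=-2.0000) → pose (4.8577, 1.8666, -1.0944)
step 5: θ'=0.0306 (R=0.3333) → pose (5.1641, 1.6863, 0.0306)

(5.1641, 1.6863, 0.0306)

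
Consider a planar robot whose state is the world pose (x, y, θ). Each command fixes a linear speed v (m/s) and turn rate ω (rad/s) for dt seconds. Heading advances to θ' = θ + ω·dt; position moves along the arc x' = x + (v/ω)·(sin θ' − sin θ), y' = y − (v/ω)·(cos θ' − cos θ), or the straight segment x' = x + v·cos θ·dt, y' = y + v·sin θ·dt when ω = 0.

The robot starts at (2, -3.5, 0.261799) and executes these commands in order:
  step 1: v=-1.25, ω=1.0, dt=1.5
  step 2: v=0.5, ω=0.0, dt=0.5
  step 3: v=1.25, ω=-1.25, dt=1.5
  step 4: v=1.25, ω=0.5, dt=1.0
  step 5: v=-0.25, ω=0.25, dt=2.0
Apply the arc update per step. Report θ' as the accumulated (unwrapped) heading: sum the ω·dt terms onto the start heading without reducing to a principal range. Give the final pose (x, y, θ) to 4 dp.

step 1: θ'=1.7618 (R=-1.2500) → pose (1.0963, -4.9447, 1.7618)
step 2: θ'=1.7618 (straight) → pose (1.0488, -4.6993, 1.7618)
step 3: θ'=-0.1132 (R=-1.0000) → pose (2.1436, -3.5158, -0.1132)
step 4: θ'=0.3868 (R=2.5000) → pose (3.3690, -3.3471, 0.3868)
step 5: θ'=0.8868 (R=-1.0000) → pose (2.9712, -3.6413, 0.8868)

(2.9712, -3.6413, 0.8868)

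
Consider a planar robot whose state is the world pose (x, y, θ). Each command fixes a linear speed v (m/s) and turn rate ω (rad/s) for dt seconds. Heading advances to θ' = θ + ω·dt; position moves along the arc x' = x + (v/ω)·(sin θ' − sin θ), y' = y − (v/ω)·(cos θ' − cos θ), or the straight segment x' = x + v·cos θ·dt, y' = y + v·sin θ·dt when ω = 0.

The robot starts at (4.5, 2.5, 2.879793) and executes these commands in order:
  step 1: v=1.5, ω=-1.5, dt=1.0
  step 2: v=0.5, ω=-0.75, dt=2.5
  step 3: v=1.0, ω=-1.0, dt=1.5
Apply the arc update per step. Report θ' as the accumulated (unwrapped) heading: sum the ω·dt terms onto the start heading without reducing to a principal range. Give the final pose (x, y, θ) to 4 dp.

step 1: θ'=1.3798 (R=-1.0000) → pose (3.7770, 3.6558, 1.3798)
step 2: θ'=-0.4952 (R=-0.6667) → pose (4.7484, 4.1158, -0.4952)
step 3: θ'=-1.9952 (R=-1.0000) → pose (5.1844, 2.8241, -1.9952)

(5.1844, 2.8241, -1.9952)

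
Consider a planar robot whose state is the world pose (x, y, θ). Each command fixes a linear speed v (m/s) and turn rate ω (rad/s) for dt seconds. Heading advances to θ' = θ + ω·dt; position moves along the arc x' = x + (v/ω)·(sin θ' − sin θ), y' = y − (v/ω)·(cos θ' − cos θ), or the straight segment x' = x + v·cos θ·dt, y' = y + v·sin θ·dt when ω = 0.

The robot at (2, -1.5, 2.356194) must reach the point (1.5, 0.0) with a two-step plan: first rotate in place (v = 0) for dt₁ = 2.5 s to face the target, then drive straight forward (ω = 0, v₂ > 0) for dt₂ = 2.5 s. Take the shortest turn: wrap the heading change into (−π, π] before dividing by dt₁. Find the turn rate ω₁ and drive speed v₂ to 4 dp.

heading to target = atan2(0−-1.5, 1.5−2) = 1.8925
Δθ = wrap(1.8925 − 2.3562) = -0.4636; ω₁ = Δθ/dt₁ = -0.1855
distance = √((1.5−2)² + (0−-1.5)²) = 1.5811; v₂ = distance/dt₂ = 0.6325

ω₁ = -0.1855, v₂ = 0.6325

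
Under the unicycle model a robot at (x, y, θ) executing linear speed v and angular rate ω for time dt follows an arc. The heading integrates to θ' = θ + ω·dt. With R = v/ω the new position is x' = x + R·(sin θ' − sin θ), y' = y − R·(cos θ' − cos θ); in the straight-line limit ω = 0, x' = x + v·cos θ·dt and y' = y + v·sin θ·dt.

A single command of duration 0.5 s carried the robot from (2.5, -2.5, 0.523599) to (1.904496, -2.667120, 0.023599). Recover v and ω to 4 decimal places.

Δθ = 0.023599 − 0.523599 = -0.500000
ω = Δθ/dt = -0.500000/0.5 = -1.0000
R = Δx/(sin θ' − sin θ) = 1.2500
v = R·ω = 1.2500·-1.0000 = -1.2500

v = -1.2500, ω = -1.0000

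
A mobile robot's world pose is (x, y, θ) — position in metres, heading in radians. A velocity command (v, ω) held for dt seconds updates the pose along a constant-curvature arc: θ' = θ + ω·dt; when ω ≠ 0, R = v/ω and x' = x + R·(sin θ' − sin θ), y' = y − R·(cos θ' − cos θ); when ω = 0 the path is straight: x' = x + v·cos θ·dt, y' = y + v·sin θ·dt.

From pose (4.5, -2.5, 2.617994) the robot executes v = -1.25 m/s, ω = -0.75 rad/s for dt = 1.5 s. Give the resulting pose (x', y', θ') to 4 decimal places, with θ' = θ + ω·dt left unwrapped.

θ' = 2.6180 + -0.75·1.5 = 1.4930
R = v/ω = -1.25/-0.75 = 1.6667
x' = 4.5 + 1.6667·(sin 1.4930 − sin 2.6180) = 5.3283
y' = -2.5 − 1.6667·(cos 1.4930 − cos 2.6180) = -4.0729

(5.3283, -4.0729, 1.4930)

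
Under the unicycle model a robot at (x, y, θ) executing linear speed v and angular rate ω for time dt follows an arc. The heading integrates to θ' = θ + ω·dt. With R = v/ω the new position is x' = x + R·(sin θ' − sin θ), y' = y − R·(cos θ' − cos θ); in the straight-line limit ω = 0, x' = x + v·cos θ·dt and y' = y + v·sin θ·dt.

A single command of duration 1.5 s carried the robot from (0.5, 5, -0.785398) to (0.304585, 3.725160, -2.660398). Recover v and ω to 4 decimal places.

v = 1.0000, ω = -1.2500

Δθ = -2.660398 − -0.785398 = -1.875000
ω = Δθ/dt = -1.875000/1.5 = -1.2500
R = −Δy/(cos θ' − cos θ) = -0.8000
v = R·ω = -0.8000·-1.2500 = 1.0000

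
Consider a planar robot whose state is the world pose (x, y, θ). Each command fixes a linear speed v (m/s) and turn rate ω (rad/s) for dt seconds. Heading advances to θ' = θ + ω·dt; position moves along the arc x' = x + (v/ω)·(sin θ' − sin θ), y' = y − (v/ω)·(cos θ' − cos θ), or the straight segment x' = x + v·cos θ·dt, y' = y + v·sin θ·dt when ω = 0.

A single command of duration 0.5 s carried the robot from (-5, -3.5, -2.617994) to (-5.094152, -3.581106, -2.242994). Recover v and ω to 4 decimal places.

Δθ = -2.242994 − -2.617994 = 0.375000
ω = Δθ/dt = 0.375000/0.5 = 0.7500
R = Δx/(sin θ' − sin θ) = 0.3333
v = R·ω = 0.3333·0.7500 = 0.2500

v = 0.2500, ω = 0.7500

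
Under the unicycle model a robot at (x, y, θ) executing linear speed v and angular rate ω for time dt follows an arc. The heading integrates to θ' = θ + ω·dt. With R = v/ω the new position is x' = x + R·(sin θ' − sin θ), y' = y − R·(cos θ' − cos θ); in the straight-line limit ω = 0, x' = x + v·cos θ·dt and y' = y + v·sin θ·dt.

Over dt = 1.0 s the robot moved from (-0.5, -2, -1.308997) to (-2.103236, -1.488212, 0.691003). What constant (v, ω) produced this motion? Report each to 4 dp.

Δθ = 0.691003 − -1.308997 = 2.000000
ω = Δθ/dt = 2.000000/1.0 = 2.0000
R = Δx/(sin θ' − sin θ) = -1.0000
v = R·ω = -1.0000·2.0000 = -2.0000

v = -2.0000, ω = 2.0000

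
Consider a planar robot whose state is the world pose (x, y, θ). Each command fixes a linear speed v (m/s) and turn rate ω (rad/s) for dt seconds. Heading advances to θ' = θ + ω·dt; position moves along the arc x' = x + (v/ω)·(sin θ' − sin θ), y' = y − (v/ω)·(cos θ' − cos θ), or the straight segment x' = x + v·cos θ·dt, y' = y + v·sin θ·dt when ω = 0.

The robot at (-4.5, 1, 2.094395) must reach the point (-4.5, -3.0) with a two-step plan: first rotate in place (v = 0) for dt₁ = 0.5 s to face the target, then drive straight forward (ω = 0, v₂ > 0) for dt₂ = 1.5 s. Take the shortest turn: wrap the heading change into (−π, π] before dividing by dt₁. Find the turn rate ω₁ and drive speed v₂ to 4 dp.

heading to target = atan2(-3−1, -4.5−-4.5) = -1.5708
Δθ = wrap(-1.5708 − 2.0944) = 2.6180; ω₁ = Δθ/dt₁ = 5.2360
distance = √((-4.5−-4.5)² + (-3−1)²) = 4.0000; v₂ = distance/dt₂ = 2.6667

ω₁ = 5.2360, v₂ = 2.6667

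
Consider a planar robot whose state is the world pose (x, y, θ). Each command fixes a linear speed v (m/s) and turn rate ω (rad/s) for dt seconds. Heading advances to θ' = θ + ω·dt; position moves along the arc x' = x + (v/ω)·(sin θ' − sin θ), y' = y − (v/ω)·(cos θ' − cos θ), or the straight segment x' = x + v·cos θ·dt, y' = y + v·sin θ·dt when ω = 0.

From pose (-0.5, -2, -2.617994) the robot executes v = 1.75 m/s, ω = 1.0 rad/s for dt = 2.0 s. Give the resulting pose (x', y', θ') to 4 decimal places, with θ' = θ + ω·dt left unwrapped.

θ' = -2.6180 + 1.0·2.0 = -0.6180
R = v/ω = 1.75/1.0 = 1.7500
x' = -0.5 + 1.7500·(sin -0.6180 − sin -2.6180) = -0.6390
y' = -2 − 1.7500·(cos -0.6180 − cos -2.6180) = -4.9419

(-0.6390, -4.9419, -0.6180)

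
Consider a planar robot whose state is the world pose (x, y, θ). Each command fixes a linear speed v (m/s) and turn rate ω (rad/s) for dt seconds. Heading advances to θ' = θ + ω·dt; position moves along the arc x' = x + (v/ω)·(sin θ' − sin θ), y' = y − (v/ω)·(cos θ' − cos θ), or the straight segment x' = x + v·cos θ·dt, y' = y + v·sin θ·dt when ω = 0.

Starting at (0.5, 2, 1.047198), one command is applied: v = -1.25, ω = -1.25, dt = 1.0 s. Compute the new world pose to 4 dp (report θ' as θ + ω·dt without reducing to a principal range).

(-0.5674, 1.5205, -0.2028)

θ' = 1.0472 + -1.25·1.0 = -0.2028
R = v/ω = -1.25/-1.25 = 1.0000
x' = 0.5 + 1.0000·(sin -0.2028 − sin 1.0472) = -0.5674
y' = 2 − 1.0000·(cos -0.2028 − cos 1.0472) = 1.5205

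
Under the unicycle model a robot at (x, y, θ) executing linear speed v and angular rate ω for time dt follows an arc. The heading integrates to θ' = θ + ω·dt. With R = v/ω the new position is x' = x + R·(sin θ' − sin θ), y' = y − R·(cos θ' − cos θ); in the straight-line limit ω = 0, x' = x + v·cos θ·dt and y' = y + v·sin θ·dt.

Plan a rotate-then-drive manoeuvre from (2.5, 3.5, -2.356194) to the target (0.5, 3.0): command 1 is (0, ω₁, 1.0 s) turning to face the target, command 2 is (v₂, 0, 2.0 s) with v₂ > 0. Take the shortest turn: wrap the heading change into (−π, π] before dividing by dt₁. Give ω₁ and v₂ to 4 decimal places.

ω₁ = -0.5404, v₂ = 1.0308

heading to target = atan2(3−3.5, 0.5−2.5) = -2.8966
Δθ = wrap(-2.8966 − -2.3562) = -0.5404; ω₁ = Δθ/dt₁ = -0.5404
distance = √((0.5−2.5)² + (3−3.5)²) = 2.0616; v₂ = distance/dt₂ = 1.0308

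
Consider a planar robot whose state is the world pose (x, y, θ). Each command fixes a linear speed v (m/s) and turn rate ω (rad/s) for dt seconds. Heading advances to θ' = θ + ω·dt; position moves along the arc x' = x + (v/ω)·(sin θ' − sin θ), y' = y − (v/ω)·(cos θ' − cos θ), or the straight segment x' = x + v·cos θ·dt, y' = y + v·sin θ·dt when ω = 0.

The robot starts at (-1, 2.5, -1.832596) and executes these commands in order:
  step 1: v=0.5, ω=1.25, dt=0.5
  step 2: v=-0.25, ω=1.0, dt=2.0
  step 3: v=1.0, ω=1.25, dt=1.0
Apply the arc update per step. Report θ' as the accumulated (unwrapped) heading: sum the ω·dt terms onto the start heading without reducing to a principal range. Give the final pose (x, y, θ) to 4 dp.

(-1.2562, 3.2662, 2.0424)

step 1: θ'=-1.2076 (R=0.4000) → pose (-0.9875, 2.2544, -1.2076)
step 2: θ'=0.7924 (R=-0.2500) → pose (-1.3992, 2.3411, 0.7924)
step 3: θ'=2.0424 (R=0.8000) → pose (-1.2562, 3.2662, 2.0424)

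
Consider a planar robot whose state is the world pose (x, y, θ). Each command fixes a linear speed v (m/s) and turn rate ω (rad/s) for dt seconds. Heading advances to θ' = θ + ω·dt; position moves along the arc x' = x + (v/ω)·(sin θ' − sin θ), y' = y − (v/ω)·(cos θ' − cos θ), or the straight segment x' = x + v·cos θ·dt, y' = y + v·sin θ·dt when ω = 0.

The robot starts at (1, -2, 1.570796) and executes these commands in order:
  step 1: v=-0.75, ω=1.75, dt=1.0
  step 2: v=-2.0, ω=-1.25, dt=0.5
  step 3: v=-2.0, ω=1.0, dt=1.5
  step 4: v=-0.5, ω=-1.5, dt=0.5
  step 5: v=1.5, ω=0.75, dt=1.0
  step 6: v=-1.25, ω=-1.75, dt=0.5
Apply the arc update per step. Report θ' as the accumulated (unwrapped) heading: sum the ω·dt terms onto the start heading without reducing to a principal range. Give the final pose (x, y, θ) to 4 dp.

step 1: θ'=3.3208 (R=-0.4286) → pose (1.5050, -2.4217, 3.3208)
step 2: θ'=2.6958 (R=1.6000) → pose (2.4800, -2.5525, 2.6958)
step 3: θ'=4.1958 (R=-2.0000) → pose (5.0814, -1.7358, 4.1958)
step 4: θ'=3.4458 (R=0.3333) → pose (5.2714, -1.5824, 3.4458)
step 5: θ'=4.1958 (R=2.0000) → pose (4.1314, -2.5027, 4.1958)
step 6: θ'=3.3208 (R=0.7143) → pose (4.6252, -2.1527, 3.3208)

(4.6252, -2.1527, 3.3208)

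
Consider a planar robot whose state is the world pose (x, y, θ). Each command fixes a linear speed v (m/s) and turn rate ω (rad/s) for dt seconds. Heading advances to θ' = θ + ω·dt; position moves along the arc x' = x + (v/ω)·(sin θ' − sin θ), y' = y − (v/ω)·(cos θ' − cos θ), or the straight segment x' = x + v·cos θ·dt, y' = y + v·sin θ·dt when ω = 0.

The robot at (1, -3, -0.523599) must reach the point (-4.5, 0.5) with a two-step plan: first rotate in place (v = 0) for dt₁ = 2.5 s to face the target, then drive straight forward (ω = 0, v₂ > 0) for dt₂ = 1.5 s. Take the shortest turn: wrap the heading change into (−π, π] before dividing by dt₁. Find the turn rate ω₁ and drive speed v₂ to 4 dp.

heading to target = atan2(0.5−-3, -4.5−1) = 2.5749
Δθ = wrap(2.5749 − -0.5236) = 3.0985; ω₁ = Δθ/dt₁ = 1.2394
distance = √((-4.5−1)² + (0.5−-3)²) = 6.5192; v₂ = distance/dt₂ = 4.3461

ω₁ = 1.2394, v₂ = 4.3461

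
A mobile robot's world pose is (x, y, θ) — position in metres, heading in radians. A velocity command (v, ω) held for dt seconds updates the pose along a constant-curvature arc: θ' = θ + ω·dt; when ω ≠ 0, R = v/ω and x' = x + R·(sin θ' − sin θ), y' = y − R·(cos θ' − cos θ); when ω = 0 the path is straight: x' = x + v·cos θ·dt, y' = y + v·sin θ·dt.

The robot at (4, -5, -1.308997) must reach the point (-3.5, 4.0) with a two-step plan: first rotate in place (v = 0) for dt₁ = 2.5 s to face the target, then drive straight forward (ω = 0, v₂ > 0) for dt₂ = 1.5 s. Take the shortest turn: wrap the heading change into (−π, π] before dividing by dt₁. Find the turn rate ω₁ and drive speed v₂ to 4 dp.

heading to target = atan2(4−-5, -3.5−4) = 2.2655
Δθ = wrap(2.2655 − -1.3090) = -2.7087; ω₁ = Δθ/dt₁ = -1.0835
distance = √((-3.5−4)² + (4−-5)²) = 11.7154; v₂ = distance/dt₂ = 7.8102

ω₁ = -1.0835, v₂ = 7.8102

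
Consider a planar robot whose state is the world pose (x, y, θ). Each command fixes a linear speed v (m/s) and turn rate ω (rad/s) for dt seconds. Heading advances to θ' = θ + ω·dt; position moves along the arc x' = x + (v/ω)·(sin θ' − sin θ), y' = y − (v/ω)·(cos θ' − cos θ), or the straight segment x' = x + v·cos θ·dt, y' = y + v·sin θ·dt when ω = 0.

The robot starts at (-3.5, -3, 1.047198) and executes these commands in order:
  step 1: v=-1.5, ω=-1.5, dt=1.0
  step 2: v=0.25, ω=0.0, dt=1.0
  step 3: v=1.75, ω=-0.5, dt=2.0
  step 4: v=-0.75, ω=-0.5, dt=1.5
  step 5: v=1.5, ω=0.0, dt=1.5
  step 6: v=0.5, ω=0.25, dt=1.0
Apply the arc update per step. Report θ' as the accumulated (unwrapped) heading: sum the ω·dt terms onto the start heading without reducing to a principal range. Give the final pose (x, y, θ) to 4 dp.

(-3.9263, -7.4325, -1.9528)

step 1: θ'=-0.4528 (R=1.0000) → pose (-4.8035, -3.3992, -0.4528)
step 2: θ'=-0.4528 (straight) → pose (-4.5787, -3.5086, -0.4528)
step 3: θ'=-1.4528 (R=-3.5000) → pose (-2.6342, -6.2439, -1.4528)
step 4: θ'=-2.2028 (R=1.5000) → pose (-2.3549, -5.1811, -2.2028)
step 5: θ'=-2.2028 (straight) → pose (-3.6842, -6.9965, -2.2028)
step 6: θ'=-1.9528 (R=2.0000) → pose (-3.9263, -7.4325, -1.9528)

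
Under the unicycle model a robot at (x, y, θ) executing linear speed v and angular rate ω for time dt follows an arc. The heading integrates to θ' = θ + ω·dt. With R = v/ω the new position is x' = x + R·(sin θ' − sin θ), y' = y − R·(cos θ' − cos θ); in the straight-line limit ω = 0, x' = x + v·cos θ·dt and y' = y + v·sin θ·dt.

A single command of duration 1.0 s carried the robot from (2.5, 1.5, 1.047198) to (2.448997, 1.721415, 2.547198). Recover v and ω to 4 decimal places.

Δθ = 2.547198 − 1.047198 = 1.500000
ω = Δθ/dt = 1.500000/1.0 = 1.5000
R = −Δy/(cos θ' − cos θ) = 0.1667
v = R·ω = 0.1667·1.5000 = 0.2500

v = 0.2500, ω = 1.5000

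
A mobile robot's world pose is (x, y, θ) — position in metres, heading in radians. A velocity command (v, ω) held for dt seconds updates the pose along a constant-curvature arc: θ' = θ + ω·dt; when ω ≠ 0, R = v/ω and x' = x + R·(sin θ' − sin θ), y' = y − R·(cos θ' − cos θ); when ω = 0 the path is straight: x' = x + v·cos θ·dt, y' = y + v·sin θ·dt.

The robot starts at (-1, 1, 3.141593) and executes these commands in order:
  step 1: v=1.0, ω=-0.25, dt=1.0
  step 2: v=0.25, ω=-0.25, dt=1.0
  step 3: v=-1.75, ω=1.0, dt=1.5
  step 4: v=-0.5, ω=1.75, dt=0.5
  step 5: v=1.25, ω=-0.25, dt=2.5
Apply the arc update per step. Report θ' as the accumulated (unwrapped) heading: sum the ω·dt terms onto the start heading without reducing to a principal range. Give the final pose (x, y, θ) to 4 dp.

step 1: θ'=2.8916 (R=-4.0000) → pose (-1.9896, 1.1243, 2.8916)
step 2: θ'=2.6416 (R=-1.0000) → pose (-2.2216, 1.2157, 2.6416)
step 3: θ'=4.1416 (R=-1.7500) → pose (0.0899, 1.8059, 4.1416)
step 4: θ'=5.0166 (R=-0.2857) → pose (0.1221, 2.0459, 5.0166)
step 5: θ'=4.3916 (R=-5.0000) → pose (0.0966, -1.0284, 4.3916)

(0.0966, -1.0284, 4.3916)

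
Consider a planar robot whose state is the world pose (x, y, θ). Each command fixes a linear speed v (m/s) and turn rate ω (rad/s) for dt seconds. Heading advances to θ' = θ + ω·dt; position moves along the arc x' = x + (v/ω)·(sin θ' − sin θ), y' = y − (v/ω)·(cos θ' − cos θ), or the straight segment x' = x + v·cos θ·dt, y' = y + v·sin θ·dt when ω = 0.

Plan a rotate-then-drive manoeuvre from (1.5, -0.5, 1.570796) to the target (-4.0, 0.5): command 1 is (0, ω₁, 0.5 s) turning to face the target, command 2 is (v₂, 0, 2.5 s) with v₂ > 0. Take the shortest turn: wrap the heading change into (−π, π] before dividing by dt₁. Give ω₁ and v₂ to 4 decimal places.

ω₁ = 2.7819, v₂ = 2.2361

heading to target = atan2(0.5−-0.5, -4−1.5) = 2.9617
Δθ = wrap(2.9617 − 1.5708) = 1.3909; ω₁ = Δθ/dt₁ = 2.7819
distance = √((-4−1.5)² + (0.5−-0.5)²) = 5.5902; v₂ = distance/dt₂ = 2.2361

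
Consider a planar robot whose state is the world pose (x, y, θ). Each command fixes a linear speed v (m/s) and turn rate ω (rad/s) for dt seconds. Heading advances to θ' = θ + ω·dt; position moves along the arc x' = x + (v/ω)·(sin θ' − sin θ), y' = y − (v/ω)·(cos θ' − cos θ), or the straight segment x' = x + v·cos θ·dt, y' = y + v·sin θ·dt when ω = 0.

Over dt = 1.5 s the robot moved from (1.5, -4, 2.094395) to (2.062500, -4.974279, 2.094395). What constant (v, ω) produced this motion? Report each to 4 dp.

Δθ = 2.094395 − 2.094395 = 0.000000
ω = Δθ/dt = 0.000000/1.5 = 0.0000
ω = 0 → v = (Δx·cos θ + Δy·sin θ)/dt = -0.7500

v = -0.7500, ω = 0.0000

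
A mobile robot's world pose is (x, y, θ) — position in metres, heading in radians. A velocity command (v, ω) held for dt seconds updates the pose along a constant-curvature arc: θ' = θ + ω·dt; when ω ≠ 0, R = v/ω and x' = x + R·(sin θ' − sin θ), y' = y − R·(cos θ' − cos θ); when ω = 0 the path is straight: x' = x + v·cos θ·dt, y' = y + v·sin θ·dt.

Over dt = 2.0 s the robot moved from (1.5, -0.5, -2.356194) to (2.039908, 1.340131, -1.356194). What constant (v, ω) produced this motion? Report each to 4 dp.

Δθ = -1.356194 − -2.356194 = 1.000000
ω = Δθ/dt = 1.000000/2.0 = 0.5000
R = −Δy/(cos θ' − cos θ) = -2.0000
v = R·ω = -2.0000·0.5000 = -1.0000

v = -1.0000, ω = 0.5000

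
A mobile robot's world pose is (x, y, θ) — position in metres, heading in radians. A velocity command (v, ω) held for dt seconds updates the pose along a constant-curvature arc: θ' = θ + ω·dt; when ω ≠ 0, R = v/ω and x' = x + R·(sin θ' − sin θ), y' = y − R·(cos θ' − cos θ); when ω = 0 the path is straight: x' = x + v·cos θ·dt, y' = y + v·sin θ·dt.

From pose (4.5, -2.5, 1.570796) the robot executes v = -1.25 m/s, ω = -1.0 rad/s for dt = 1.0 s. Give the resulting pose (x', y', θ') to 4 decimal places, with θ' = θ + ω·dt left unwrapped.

θ' = 1.5708 + -1.0·1.0 = 0.5708
R = v/ω = -1.25/-1.0 = 1.2500
x' = 4.5 + 1.2500·(sin 0.5708 − sin 1.5708) = 3.9254
y' = -2.5 − 1.2500·(cos 0.5708 − cos 1.5708) = -3.5518

(3.9254, -3.5518, 0.5708)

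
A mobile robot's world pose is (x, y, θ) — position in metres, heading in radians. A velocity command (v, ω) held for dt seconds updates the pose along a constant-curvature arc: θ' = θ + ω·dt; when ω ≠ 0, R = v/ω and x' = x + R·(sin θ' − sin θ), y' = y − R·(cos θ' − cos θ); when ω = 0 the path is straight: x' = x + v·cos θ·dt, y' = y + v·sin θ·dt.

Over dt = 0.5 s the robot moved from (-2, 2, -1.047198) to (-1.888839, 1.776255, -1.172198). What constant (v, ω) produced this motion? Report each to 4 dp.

v = 0.5000, ω = -0.2500

Δθ = -1.172198 − -1.047198 = -0.125000
ω = Δθ/dt = -0.125000/0.5 = -0.2500
R = −Δy/(cos θ' − cos θ) = -2.0000
v = R·ω = -2.0000·-0.2500 = 0.5000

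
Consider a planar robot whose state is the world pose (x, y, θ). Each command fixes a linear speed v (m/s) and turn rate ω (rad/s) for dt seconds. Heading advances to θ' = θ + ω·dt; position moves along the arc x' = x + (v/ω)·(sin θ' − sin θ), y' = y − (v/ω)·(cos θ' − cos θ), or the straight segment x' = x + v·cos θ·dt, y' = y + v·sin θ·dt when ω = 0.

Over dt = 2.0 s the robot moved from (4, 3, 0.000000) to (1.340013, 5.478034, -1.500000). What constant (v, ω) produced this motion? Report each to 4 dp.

Δθ = -1.500000 − 0.000000 = -1.500000
ω = Δθ/dt = -1.500000/2.0 = -0.7500
R = Δx/(sin θ' − sin θ) = 2.6667
v = R·ω = 2.6667·-0.7500 = -2.0000

v = -2.0000, ω = -0.7500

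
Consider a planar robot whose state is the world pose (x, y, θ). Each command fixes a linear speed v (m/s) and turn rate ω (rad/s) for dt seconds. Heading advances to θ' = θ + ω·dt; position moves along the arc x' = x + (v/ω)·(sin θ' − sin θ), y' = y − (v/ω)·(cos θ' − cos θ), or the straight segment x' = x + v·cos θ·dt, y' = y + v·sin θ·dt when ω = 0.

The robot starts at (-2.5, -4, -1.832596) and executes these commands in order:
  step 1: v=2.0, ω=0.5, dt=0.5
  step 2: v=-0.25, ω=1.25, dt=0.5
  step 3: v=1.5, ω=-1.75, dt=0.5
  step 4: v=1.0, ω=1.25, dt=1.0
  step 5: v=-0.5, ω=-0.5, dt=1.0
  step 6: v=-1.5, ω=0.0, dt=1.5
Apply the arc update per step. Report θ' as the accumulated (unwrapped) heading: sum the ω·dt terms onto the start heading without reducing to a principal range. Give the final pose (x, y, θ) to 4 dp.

step 1: θ'=-1.5826 (R=4.0000) → pose (-2.6360, -4.9881, -1.5826)
step 2: θ'=-0.9576 (R=-0.2000) → pose (-2.6724, -4.8706, -0.9576)
step 3: θ'=-1.8326 (R=-0.8571) → pose (-2.5455, -5.5857, -1.8326)
step 4: θ'=-0.5826 (R=0.8000) → pose (-2.2129, -6.4608, -0.5826)
step 5: θ'=-1.0826 (R=1.0000) → pose (-2.5459, -6.0948, -1.0826)
step 6: θ'=-1.0826 (straight) → pose (-3.6012, -4.1077, -1.0826)

(-3.6012, -4.1077, -1.0826)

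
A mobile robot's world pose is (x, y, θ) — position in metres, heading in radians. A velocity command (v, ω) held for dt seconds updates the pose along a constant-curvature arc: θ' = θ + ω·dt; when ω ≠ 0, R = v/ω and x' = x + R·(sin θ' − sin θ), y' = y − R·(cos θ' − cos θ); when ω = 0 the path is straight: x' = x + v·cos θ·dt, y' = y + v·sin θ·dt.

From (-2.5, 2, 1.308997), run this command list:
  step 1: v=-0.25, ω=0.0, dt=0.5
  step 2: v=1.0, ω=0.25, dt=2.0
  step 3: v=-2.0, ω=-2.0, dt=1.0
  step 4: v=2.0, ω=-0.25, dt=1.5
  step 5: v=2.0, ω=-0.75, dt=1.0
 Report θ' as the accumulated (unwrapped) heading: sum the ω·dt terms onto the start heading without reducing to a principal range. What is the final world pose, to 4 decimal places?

(0.2513, -0.0402, -1.3160)

step 1: θ'=1.3090 (straight) → pose (-2.5324, 1.8793, 1.3090)
step 2: θ'=1.8090 (R=4.0000) → pose (-2.5090, 3.8584, 1.8090)
step 3: θ'=-0.1910 (R=1.0000) → pose (-3.6706, 2.6406, -0.1910)
step 4: θ'=-0.5660 (R=-8.0000) → pose (-0.8993, 1.5385, -0.5660)
step 5: θ'=-1.3160 (R=-2.6667) → pose (0.2513, -0.0402, -1.3160)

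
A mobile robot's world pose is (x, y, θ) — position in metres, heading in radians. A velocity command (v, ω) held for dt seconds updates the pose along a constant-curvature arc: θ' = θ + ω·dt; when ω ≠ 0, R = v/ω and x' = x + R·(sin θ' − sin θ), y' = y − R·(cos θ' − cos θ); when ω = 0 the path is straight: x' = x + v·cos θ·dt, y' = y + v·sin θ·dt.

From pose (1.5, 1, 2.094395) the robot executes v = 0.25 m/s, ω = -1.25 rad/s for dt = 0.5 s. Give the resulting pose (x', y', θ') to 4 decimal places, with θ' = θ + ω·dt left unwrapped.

θ' = 2.0944 + -1.25·0.5 = 1.4694
R = v/ω = 0.25/-1.25 = -0.2000
x' = 1.5 + -0.2000·(sin 1.4694 − sin 2.0944) = 1.4742
y' = 1 − -0.2000·(cos 1.4694 − cos 2.0944) = 1.1202

(1.4742, 1.1202, 1.4694)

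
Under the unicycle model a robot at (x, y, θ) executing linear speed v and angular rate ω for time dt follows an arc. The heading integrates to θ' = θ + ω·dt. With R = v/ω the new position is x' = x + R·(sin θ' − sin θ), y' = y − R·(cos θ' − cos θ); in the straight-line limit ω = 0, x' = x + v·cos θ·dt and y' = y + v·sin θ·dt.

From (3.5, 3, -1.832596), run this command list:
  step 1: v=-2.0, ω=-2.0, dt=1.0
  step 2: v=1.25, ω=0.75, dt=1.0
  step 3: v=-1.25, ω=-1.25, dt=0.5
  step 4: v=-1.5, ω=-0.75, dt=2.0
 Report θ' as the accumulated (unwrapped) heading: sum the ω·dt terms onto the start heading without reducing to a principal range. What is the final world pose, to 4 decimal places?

step 1: θ'=-3.8326 (R=1.0000) → pose (5.1032, 3.5118, -3.8326)
step 2: θ'=-3.0826 (R=1.6667) → pose (3.9428, 3.8912, -3.0826)
step 3: θ'=-3.7076 (R=1.0000) → pose (4.5380, 3.7370, -3.7076)
step 4: θ'=-5.2076 (R=2.0000) → pose (5.2252, 1.0985, -5.2076)

(5.2252, 1.0985, -5.2076)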